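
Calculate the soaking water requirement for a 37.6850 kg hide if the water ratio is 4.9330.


Formula: Water = hide_weight * ratio
Substituting: Water = 37.6850 * 4.9330
Result: 185.9001 kg


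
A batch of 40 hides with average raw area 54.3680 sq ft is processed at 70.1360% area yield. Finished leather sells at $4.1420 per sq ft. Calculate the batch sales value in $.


Raw_total = N * avg_area = 40 * 54.3680 = 2174.7200 sq ft
Finished = Raw_total * yield / 100 = 2174.7200 * 70.1360 / 100 = 1525.2616 sq ft
Value = Finished * price = 1525.2616 * 4.1420 = 6317.6336 $


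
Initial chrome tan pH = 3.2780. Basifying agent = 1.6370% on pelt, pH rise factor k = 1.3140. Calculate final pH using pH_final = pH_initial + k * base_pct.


Formula: pH_final = pH_initial + k * base_pct
Substituting: pH_final = 3.2780 + 1.3140 * 1.6370
Result: 5.4290


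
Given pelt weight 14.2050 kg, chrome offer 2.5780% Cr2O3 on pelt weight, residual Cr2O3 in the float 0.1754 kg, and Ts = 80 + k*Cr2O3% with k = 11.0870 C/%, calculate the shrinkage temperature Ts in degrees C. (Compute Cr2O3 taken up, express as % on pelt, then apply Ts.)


Offered = pelt * offer_pct / 100 = 14.2050 * 2.5780 / 100 = 0.3662 kg
Uptake = offered - residual = 0.3662 - 0.1754 = 0.1908 kg
Cr2O3% on pelt = uptake / pelt * 100 = 0.1908 / 14.2050 * 100 = 1.3432 %
Ts = 80 + k * Cr2O3% = 80 + 11.0870 * 1.3432 = 94.8923 C


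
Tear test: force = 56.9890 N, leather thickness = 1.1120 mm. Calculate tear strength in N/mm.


Formula: Tear strength = force / thickness
Substituting: Tear strength = 56.9890 / 1.1120
Result: 51.2491 N/mm


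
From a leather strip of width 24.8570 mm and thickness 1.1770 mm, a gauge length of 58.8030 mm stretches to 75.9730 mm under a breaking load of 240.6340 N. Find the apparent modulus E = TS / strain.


TS = F / (w * t) = 240.6340 / (24.8570 * 1.1770) = 8.2249 N/mm^2
strain = (Lf - L0) / L0 = (75.9730 - 58.8030) / 58.8030 = 0.2920
E = TS / strain = 8.2249 / 0.2920 = 28.1683 N/mm^2


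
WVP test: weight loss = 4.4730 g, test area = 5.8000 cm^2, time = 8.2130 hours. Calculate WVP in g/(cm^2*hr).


Formula: WVP = loss / (area * time)
Substituting: WVP = 4.4730 / (5.8000 * 8.2130)
Result: 0.0939008 g/(cm^2*hr)


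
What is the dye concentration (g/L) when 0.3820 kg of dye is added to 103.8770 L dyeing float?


Formula: Conc = dye_mass(kg) / volume(L) * 1000
Substituting: Conc = 0.3820 / 103.8770 * 1000
Result: 3.6774 g/L


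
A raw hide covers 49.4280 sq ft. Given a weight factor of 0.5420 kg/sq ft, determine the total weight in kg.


Formula: Weight = area * weight_per_sqft
Substituting: Weight = 49.4280 * 0.5420
Result: 26.7900 kg


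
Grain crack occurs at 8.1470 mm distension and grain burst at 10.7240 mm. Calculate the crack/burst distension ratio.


Formula: Ratio = crack / burst
Substituting: Ratio = 8.1470 / 10.7240
Result: 0.7597


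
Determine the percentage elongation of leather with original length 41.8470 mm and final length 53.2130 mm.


Formula: Elongation = (Lf - L0) / L0 * 100
Substituting: Elongation = (53.2130 - 41.8470) / 41.8470 * 100
Result: 27.1608 %


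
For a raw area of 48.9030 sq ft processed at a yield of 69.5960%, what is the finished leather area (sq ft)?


Formula: finished = raw * yield / 100
Substituting: finished = 48.9030 * 69.5960 / 100
Result: 34.0345 sq ft


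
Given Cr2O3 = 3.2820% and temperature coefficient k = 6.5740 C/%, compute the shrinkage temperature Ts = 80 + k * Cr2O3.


Formula: Ts = 80 + k * Cr2O3
Substituting: Ts = 80 + 6.5740 * 3.2820
Result: 101.5759 C


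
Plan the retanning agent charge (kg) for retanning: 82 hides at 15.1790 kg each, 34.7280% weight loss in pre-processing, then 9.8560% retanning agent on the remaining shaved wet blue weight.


Total_raw = N * avg_wt = 82 * 15.1790 = 1244.6780 kg
Substrate = Total_raw * (1 - loss/100) = 1244.6780 * (1 - 34.7280/100) = 812.4262 kg
Retan = Substrate * pct / 100 = 812.4262 * 9.8560 / 100 = 80.0727 kg


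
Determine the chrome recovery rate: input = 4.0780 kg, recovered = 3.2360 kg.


Formula: Recovery = recovered / input * 100
Substituting: Recovery = 3.2360 / 4.0780 * 100
Result: 79.3526 %


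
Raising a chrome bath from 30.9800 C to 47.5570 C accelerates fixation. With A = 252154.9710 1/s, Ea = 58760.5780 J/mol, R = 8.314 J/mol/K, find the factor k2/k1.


T1 = 30.9800 + 273.15 = 304.1300 K; T2 = 47.5570 + 273.15 = 320.7070 K
k1 = A * exp(-Ea/(R*T1)) = 252154.9710 * exp(-58760.5780/(8.314*304.1300)) = 2.0376e-05 1/s
k2 = A * exp(-Ea/(R*T2)) = 252154.9710 * exp(-58760.5780/(8.314*320.7070)) = 6.7731e-05 1/s
k2/k1 = 6.7731e-05 / 2.0376e-05 = 3.3241


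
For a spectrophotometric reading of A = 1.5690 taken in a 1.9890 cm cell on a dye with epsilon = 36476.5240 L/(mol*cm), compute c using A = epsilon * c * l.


Formula: c = A / (epsilon * l)
Substituting: c = 1.5690 / (36476.5240 * 1.9890)
Result: 2.1626e-05 mol/L


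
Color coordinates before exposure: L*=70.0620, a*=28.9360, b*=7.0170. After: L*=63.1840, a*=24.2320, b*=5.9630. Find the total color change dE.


dL = -6.8780, da = -4.7040, db = -1.0540
dE = sqrt((-6.8780)^2 + (-4.7040)^2 + (-1.0540)^2) = 8.3991


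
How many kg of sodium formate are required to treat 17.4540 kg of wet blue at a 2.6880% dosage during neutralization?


Formula: Neutralizer = substrate * pct / 100
Substituting: Neutralizer = 17.4540 * 2.6880 / 100
Result: 0.4692 kg


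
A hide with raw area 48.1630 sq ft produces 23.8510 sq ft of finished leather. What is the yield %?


Formula: Yield = finished / raw * 100
Substituting: Yield = 23.8510 / 48.1630 * 100
Result: 49.5214 %


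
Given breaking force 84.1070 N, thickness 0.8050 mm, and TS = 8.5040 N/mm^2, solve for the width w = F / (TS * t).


Formula: w = F / (TS * t)
Substituting: w = 84.1070 / (8.5040 * 0.8050)
Result: 12.2861 mm


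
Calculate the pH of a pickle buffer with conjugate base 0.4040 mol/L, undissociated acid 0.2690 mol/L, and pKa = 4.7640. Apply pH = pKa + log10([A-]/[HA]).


ratio = [A-] / [HA] = 0.4040 / 0.2690 = 1.5019
log10(ratio) = 0.1766
pH = pKa + log10(ratio) = 4.7640 + 0.1766 = 4.9406


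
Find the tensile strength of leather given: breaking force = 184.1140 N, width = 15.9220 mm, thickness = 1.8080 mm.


Formula: TS = force / (width * thickness)
Substituting: TS = 184.1140 / (15.9220 * 1.8080)
Result: 6.3957 N/mm^2


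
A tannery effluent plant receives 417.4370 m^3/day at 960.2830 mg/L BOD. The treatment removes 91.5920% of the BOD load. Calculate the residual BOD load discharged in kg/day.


Load_in = volume * conc / 1000 = 417.4370 * 960.2830 / 1000 = 400.8577 kg/day
Removed = Load_in * eff / 100 = 400.8577 * 91.5920 / 100 = 367.1535 kg/day
Load_out = Load_in - Removed = 400.8577 - 367.1535 = 33.7041 kg/day


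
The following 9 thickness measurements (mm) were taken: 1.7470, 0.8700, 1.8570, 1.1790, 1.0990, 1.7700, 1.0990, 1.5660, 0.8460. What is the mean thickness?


Formula: Average = sum / n
Substituting: Average = 12.0330 / 9
Result: 1.3370 mm


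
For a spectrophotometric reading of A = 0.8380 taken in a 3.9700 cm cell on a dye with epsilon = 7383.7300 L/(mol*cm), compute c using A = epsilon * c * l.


Formula: c = A / (epsilon * l)
Substituting: c = 0.8380 / (7383.7300 * 3.9700)
Result: 2.8588e-05 mol/L


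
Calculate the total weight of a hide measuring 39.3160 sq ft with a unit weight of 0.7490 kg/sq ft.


Formula: Weight = area * weight_per_sqft
Substituting: Weight = 39.3160 * 0.7490
Result: 29.4477 kg


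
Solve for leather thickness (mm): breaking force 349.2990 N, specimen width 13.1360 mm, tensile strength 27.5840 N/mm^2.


Formula: t = F / (TS * w)
Substituting: t = 349.2990 / (27.5840 * 13.1360)
Result: 0.9640 mm


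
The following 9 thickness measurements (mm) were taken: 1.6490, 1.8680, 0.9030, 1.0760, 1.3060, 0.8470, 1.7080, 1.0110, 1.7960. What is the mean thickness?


Formula: Average = sum / n
Substituting: Average = 12.1640 / 9
Result: 1.3516 mm


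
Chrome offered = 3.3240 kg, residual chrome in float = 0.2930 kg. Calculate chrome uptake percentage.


Formula: Uptake = (offered - residual) / offered * 100
Substituting: Uptake = (3.3240 - 0.2930) / 3.3240 * 100
Result: 91.1853 %


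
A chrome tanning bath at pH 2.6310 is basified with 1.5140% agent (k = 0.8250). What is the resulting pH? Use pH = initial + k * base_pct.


Formula: pH_final = pH_initial + k * base_pct
Substituting: pH_final = 2.6310 + 0.8250 * 1.5140
Result: 3.8800


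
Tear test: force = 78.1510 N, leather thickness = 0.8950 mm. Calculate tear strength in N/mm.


Formula: Tear strength = force / thickness
Substituting: Tear strength = 78.1510 / 0.8950
Result: 87.3196 N/mm


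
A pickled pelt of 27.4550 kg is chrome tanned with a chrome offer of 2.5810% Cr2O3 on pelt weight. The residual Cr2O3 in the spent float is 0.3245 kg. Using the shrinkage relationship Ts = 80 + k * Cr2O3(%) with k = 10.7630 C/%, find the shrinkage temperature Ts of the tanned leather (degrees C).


Offered = pelt * offer_pct / 100 = 27.4550 * 2.5810 / 100 = 0.7086 kg
Uptake = offered - residual = 0.7086 - 0.3245 = 0.3841 kg
Cr2O3% on pelt = uptake / pelt * 100 = 0.3841 / 27.4550 * 100 = 1.3991 %
Ts = 80 + k * Cr2O3% = 80 + 10.7630 * 1.3991 = 95.0581 C


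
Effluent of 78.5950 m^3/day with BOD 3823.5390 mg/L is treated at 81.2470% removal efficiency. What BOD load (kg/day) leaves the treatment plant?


Load_in = volume * conc / 1000 = 78.5950 * 3823.5390 / 1000 = 300.5110 kg/day
Removed = Load_in * eff / 100 = 300.5110 * 81.2470 / 100 = 244.1562 kg/day
Load_out = Load_in - Removed = 300.5110 - 244.1562 = 56.3548 kg/day


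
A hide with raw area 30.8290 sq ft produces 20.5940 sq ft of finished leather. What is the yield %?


Formula: Yield = finished / raw * 100
Substituting: Yield = 20.5940 / 30.8290 * 100
Result: 66.8007 %


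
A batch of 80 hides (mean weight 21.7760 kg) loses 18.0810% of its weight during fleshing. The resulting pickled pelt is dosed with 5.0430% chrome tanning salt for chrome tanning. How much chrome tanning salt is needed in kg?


Total_raw = N * avg_wt = 80 * 21.7760 = 1742.0800 kg
Substrate = Total_raw * (1 - loss/100) = 1742.0800 * (1 - 18.0810/100) = 1427.0945 kg
Chrome = Substrate * pct / 100 = 1427.0945 * 5.0430 / 100 = 71.9684 kg


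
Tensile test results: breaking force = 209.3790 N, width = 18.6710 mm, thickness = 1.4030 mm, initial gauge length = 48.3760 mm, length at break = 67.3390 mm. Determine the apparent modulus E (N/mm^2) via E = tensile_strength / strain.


TS = F / (w * t) = 209.3790 / (18.6710 * 1.4030) = 7.9930 N/mm^2
strain = (Lf - L0) / L0 = (67.3390 - 48.3760) / 48.3760 = 0.3920
E = TS / strain = 7.9930 / 0.3920 = 20.3906 N/mm^2


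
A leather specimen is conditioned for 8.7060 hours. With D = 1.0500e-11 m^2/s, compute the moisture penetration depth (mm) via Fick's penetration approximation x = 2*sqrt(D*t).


t = 8.7060 hr * 3600 = 31341.6000 s
D * t = 1.0500e-11 * 31341.6000 = 3.2909e-07
x = 2 * sqrt(D*t) = 2 * sqrt(3.2909e-07) = 0.00114732 m = 1.1473 mm


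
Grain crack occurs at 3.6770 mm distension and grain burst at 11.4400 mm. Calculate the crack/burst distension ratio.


Formula: Ratio = crack / burst
Substituting: Ratio = 3.6770 / 11.4400
Result: 0.3214


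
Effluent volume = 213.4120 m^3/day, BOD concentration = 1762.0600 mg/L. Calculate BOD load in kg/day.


Formula: BOD_load = volume * conc / 1000
Substituting: BOD_load = 213.4120 * 1762.0600 / 1000
Result: 376.0447 kg/day


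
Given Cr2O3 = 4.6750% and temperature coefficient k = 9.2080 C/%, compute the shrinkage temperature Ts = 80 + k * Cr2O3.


Formula: Ts = 80 + k * Cr2O3
Substituting: Ts = 80 + 9.2080 * 4.6750
Result: 123.0474 C


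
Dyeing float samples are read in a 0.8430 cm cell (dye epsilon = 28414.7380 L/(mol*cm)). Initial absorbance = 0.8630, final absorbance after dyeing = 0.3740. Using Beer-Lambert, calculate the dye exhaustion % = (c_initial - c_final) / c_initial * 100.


c_initial = A_i / (epsilon * l) = 0.8630 / (28414.7380 * 0.8430) = 3.6028e-05 mol/L
c_final = A_f / (epsilon * l) = 0.3740 / (28414.7380 * 0.8430) = 1.5614e-05 mol/L
Exhaustion = (c_initial - c_final) / c_initial * 100 = (3.6028e-05 - 1.5614e-05) / 3.6028e-05 * 100 = 56.6628 %


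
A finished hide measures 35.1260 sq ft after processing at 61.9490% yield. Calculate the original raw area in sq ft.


Formula: raw = finished * 100 / yield
Substituting: raw = 35.1260 * 100 / 61.9490
Result: 56.7015 sq ft


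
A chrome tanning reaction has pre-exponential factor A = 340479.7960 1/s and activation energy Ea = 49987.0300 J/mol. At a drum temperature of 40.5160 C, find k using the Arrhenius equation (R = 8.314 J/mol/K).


T_K = T_C + 273.15 = 40.5160 + 273.15 = 313.6660 K
exponent = -Ea / (R * T_K) = -49987.0300 / (8.314 * 313.6660) = -19.1681
k = A * exp(exponent) = 340479.7960 * exp(-19.1681) = 0.00161241 1/s


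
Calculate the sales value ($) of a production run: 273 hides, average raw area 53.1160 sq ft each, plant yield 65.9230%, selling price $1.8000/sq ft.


Raw_total = N * avg_area = 273 * 53.1160 = 14500.6680 sq ft
Finished = Raw_total * yield / 100 = 14500.6680 * 65.9230 / 100 = 9559.2754 sq ft
Value = Finished * price = 9559.2754 * 1.8000 = 17206.6957 $


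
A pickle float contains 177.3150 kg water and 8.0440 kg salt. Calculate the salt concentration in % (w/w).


Formula: Conc = salt / (water + salt) * 100
Substituting: Conc = 8.0440 / (177.3150 + 8.0440) * 100
Result: 4.3397 %


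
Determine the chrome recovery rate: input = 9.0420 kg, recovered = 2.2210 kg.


Formula: Recovery = recovered / input * 100
Substituting: Recovery = 2.2210 / 9.0420 * 100
Result: 24.5631 %


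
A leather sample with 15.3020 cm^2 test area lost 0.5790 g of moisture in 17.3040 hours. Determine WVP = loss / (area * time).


Formula: WVP = loss / (area * time)
Substituting: WVP = 0.5790 / (15.3020 * 17.3040)
Result: 0.00218667 g/(cm^2*hr)


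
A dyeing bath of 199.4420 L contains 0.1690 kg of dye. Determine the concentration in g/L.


Formula: Conc = dye_mass(kg) / volume(L) * 1000
Substituting: Conc = 0.1690 / 199.4420 * 1000
Result: 0.8474 g/L


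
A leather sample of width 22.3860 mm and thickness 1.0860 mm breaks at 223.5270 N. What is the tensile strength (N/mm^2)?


Formula: TS = force / (width * thickness)
Substituting: TS = 223.5270 / (22.3860 * 1.0860)
Result: 9.1944 N/mm^2


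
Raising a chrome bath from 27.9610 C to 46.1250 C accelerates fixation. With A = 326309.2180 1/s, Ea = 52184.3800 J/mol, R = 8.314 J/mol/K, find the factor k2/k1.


T1 = 27.9610 + 273.15 = 301.1110 K; T2 = 46.1250 + 273.15 = 319.2750 K
k1 = A * exp(-Ea/(R*T1)) = 326309.2180 * exp(-52184.3800/(8.314*301.1110)) = 2.8888e-04 1/s
k2 = A * exp(-Ea/(R*T2)) = 326309.2180 * exp(-52184.3800/(8.314*319.2750)) = 9.4570e-04 1/s
k2/k1 = 9.4570e-04 / 2.8888e-04 = 3.2737


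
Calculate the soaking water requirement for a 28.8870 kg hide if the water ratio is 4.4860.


Formula: Water = hide_weight * ratio
Substituting: Water = 28.8870 * 4.4860
Result: 129.5871 kg


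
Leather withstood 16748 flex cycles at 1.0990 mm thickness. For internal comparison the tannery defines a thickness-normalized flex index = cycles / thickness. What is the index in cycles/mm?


Formula: Index = cycles / thickness
Substituting: Index = 16748 / 1.0990
Result: 15239.3085 cycles/mm


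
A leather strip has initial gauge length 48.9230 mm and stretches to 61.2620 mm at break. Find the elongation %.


Formula: Elongation = (Lf - L0) / L0 * 100
Substituting: Elongation = (61.2620 - 48.9230) / 48.9230 * 100
Result: 25.2213 %


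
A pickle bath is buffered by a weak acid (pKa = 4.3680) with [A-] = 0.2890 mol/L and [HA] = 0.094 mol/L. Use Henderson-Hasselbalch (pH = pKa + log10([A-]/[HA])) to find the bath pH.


ratio = [A-] / [HA] = 0.2890 / 0.094 = 3.0745
log10(ratio) = 0.4878
pH = pKa + log10(ratio) = 4.3680 + 0.4878 = 4.8558


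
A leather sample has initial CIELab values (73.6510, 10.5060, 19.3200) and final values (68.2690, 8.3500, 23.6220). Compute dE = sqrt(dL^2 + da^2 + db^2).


dL = -5.3820, da = -2.1560, db = 4.3020
dE = sqrt((-5.3820)^2 + (-2.1560)^2 + 4.3020^2) = 7.2195


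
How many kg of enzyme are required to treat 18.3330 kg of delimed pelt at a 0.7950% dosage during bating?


Formula: Enzyme = substrate * pct / 100
Substituting: Enzyme = 18.3330 * 0.7950 / 100
Result: 0.1457 kg


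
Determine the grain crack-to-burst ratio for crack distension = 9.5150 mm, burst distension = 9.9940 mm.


Formula: Ratio = crack / burst
Substituting: Ratio = 9.5150 / 9.9940
Result: 0.9521


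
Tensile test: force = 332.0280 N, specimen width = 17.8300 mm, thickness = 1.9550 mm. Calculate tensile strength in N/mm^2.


Formula: TS = force / (width * thickness)
Substituting: TS = 332.0280 / (17.8300 * 1.9550)
Result: 9.5253 N/mm^2


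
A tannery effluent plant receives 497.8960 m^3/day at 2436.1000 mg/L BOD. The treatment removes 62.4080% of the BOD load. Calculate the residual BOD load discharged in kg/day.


Load_in = volume * conc / 1000 = 497.8960 * 2436.1000 / 1000 = 1212.9244 kg/day
Removed = Load_in * eff / 100 = 1212.9244 * 62.4080 / 100 = 756.9619 kg/day
Load_out = Load_in - Removed = 1212.9244 - 756.9619 = 455.9626 kg/day


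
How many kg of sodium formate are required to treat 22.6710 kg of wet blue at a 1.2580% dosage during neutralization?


Formula: Neutralizer = substrate * pct / 100
Substituting: Neutralizer = 22.6710 * 1.2580 / 100
Result: 0.2852 kg


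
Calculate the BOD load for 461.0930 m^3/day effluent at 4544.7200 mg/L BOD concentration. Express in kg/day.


Formula: BOD_load = volume * conc / 1000
Substituting: BOD_load = 461.0930 * 4544.7200 / 1000
Result: 2095.5386 kg/day


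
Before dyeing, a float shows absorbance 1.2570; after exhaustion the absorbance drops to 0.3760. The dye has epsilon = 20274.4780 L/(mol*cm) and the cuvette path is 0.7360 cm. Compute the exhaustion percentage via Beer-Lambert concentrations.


c_initial = A_i / (epsilon * l) = 1.2570 / (20274.4780 * 0.7360) = 8.4238e-05 mol/L
c_final = A_f / (epsilon * l) = 0.3760 / (20274.4780 * 0.7360) = 2.5198e-05 mol/L
Exhaustion = (c_initial - c_final) / c_initial * 100 = (8.4238e-05 - 2.5198e-05) / 8.4238e-05 * 100 = 70.0875 %


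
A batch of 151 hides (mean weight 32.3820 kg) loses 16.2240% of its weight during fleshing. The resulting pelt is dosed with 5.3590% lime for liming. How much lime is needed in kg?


Total_raw = N * avg_wt = 151 * 32.3820 = 4889.6820 kg
Substrate = Total_raw * (1 - loss/100) = 4889.6820 * (1 - 16.2240/100) = 4096.3800 kg
Lime = Substrate * pct / 100 = 4096.3800 * 5.3590 / 100 = 219.5250 kg


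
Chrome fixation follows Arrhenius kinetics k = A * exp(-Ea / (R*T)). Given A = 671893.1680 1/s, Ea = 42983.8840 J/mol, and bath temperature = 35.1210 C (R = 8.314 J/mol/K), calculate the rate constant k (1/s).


T_K = T_C + 273.15 = 35.1210 + 273.15 = 308.2710 K
exponent = -Ea / (R * T_K) = -42983.8840 / (8.314 * 308.2710) = -16.7712
k = A * exp(exponent) = 671893.1680 * exp(-16.7712) = 0.0349688 1/s


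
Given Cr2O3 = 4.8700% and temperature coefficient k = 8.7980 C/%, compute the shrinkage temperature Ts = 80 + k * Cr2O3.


Formula: Ts = 80 + k * Cr2O3
Substituting: Ts = 80 + 8.7980 * 4.8700
Result: 122.8463 C


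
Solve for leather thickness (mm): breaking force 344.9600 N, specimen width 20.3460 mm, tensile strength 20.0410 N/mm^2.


Formula: t = F / (TS * w)
Substituting: t = 344.9600 / (20.0410 * 20.3460)
Result: 0.8460 mm


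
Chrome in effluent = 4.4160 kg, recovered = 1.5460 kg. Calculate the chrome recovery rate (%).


Formula: Recovery = recovered / input * 100
Substituting: Recovery = 1.5460 / 4.4160 * 100
Result: 35.0091 %


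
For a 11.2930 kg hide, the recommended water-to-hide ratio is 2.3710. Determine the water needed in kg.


Formula: Water = hide_weight * ratio
Substituting: Water = 11.2930 * 2.3710
Result: 26.7757 kg


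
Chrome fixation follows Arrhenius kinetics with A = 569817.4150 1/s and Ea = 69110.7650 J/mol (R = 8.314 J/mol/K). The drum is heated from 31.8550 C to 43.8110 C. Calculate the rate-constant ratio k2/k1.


T1 = 31.8550 + 273.15 = 305.0050 K; T2 = 43.8110 + 273.15 = 316.9610 K
k1 = A * exp(-Ea/(R*T1)) = 569817.4150 * exp(-69110.7650/(8.314*305.0050)) = 8.3084e-07 1/s
k2 = A * exp(-Ea/(R*T2)) = 569817.4150 * exp(-69110.7650/(8.314*316.9610)) = 2.3227e-06 1/s
k2/k1 = 2.3227e-06 / 8.3084e-07 = 2.7956


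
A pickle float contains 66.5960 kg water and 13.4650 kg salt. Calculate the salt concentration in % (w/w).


Formula: Conc = salt / (water + salt) * 100
Substituting: Conc = 13.4650 / (66.5960 + 13.4650) * 100
Result: 16.8184 %


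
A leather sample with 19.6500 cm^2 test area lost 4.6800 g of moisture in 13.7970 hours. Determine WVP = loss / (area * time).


Formula: WVP = loss / (area * time)
Substituting: WVP = 4.6800 / (19.6500 * 13.7970)
Result: 0.0172623 g/(cm^2*hr)


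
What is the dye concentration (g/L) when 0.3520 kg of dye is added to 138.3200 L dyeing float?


Formula: Conc = dye_mass(kg) / volume(L) * 1000
Substituting: Conc = 0.3520 / 138.3200 * 1000
Result: 2.5448 g/L


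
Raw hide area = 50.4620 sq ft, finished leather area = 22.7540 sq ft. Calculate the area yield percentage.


Formula: Yield = finished / raw * 100
Substituting: Yield = 22.7540 / 50.4620 * 100
Result: 45.0914 %


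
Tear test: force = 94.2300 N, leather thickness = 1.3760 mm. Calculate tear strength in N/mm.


Formula: Tear strength = force / thickness
Substituting: Tear strength = 94.2300 / 1.3760
Result: 68.4811 N/mm


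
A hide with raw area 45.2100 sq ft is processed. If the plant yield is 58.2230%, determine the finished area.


Formula: finished = raw * yield / 100
Substituting: finished = 45.2100 * 58.2230 / 100
Result: 26.3226 sq ft


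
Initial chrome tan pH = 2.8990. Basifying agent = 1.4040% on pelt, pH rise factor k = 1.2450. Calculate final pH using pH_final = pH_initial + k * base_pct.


Formula: pH_final = pH_initial + k * base_pct
Substituting: pH_final = 2.8990 + 1.2450 * 1.4040
Result: 4.6470


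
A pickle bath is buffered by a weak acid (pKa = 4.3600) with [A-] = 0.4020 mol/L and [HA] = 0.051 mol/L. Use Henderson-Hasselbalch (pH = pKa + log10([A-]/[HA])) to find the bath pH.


ratio = [A-] / [HA] = 0.4020 / 0.051 = 7.8824
log10(ratio) = 0.8967
pH = pKa + log10(ratio) = 4.3600 + 0.8967 = 5.2567


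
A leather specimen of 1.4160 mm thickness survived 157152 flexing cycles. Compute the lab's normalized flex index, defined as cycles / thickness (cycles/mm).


Formula: Index = cycles / thickness
Substituting: Index = 157152 / 1.4160
Result: 110983.0508 cycles/mm


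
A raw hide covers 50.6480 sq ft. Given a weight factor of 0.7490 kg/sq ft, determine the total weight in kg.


Formula: Weight = area * weight_per_sqft
Substituting: Weight = 50.6480 * 0.7490
Result: 37.9354 kg


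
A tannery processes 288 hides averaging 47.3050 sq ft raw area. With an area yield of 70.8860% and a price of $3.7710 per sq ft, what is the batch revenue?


Raw_total = N * avg_area = 288 * 47.3050 = 13623.8400 sq ft
Finished = Raw_total * yield / 100 = 13623.8400 * 70.8860 / 100 = 9657.3952 sq ft
Value = Finished * price = 9657.3952 * 3.7710 = 36418.0374 $


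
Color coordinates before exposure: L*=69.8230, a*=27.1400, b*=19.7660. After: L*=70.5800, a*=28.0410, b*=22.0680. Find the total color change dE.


dL = 0.7570, da = 0.9010, db = 2.3020
dE = sqrt(0.7570^2 + 0.9010^2 + 2.3020^2) = 2.5854


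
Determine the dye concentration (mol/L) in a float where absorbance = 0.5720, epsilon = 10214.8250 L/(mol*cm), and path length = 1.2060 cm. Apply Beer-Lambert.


Formula: c = A / (epsilon * l)
Substituting: c = 0.5720 / (10214.8250 * 1.2060)
Result: 4.6432e-05 mol/L


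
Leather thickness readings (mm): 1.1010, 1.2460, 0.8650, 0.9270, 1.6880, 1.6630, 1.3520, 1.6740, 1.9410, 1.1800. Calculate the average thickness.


Formula: Average = sum / n
Substituting: Average = 13.6370 / 10
Result: 1.3637 mm


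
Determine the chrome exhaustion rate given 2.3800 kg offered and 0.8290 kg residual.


Formula: Uptake = (offered - residual) / offered * 100
Substituting: Uptake = (2.3800 - 0.8290) / 2.3800 * 100
Result: 65.1681 %


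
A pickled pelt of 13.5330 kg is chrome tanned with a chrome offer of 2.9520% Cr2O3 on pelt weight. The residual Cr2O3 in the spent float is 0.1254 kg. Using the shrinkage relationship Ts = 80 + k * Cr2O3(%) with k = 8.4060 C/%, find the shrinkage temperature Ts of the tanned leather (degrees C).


Offered = pelt * offer_pct / 100 = 13.5330 * 2.9520 / 100 = 0.3995 kg
Uptake = offered - residual = 0.3995 - 0.1254 = 0.2741 kg
Cr2O3% on pelt = uptake / pelt * 100 = 0.2741 / 13.5330 * 100 = 2.0254 %
Ts = 80 + k * Cr2O3% = 80 + 8.4060 * 2.0254 = 97.0253 C


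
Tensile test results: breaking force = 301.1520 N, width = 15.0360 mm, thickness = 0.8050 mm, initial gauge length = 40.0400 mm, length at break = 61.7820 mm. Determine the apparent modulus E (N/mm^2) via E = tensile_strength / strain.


TS = F / (w * t) = 301.1520 / (15.0360 * 0.8050) = 24.8804 N/mm^2
strain = (Lf - L0) / L0 = (61.7820 - 40.0400) / 40.0400 = 0.5430
E = TS / strain = 24.8804 / 0.5430 = 45.8197 N/mm^2


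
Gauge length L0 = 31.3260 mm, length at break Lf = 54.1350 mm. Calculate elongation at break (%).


Formula: Elongation = (Lf - L0) / L0 * 100
Substituting: Elongation = (54.1350 - 31.3260) / 31.3260 * 100
Result: 72.8117 %


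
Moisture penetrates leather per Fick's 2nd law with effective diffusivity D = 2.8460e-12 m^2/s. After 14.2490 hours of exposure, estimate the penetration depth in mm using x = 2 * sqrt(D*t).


t = 14.2490 hr * 3600 = 51296.4000 s
D * t = 2.8460e-12 * 51296.4000 = 1.4599e-07
x = 2 * sqrt(D*t) = 2 * sqrt(1.4599e-07) = 7.6417e-04 m = 0.7642 mm


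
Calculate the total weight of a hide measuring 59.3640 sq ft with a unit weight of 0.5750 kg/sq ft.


Formula: Weight = area * weight_per_sqft
Substituting: Weight = 59.3640 * 0.5750
Result: 34.1343 kg


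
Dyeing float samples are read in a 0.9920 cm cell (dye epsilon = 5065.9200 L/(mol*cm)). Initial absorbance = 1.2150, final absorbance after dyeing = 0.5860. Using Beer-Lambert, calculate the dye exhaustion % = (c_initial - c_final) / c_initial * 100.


c_initial = A_i / (epsilon * l) = 1.2150 / (5065.9200 * 0.9920) = 2.4177e-04 mol/L
c_final = A_f / (epsilon * l) = 0.5860 / (5065.9200 * 0.9920) = 1.1661e-04 mol/L
Exhaustion = (c_initial - c_final) / c_initial * 100 = (2.4177e-04 - 1.1661e-04) / 2.4177e-04 * 100 = 51.7695 %


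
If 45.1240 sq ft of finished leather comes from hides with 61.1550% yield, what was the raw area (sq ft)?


Formula: raw = finished * 100 / yield
Substituting: raw = 45.1240 * 100 / 61.1550
Result: 73.7863 sq ft


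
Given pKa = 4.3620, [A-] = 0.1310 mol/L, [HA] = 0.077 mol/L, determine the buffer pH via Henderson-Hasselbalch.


ratio = [A-] / [HA] = 0.1310 / 0.077 = 1.7013
log10(ratio) = 0.2308
pH = pKa + log10(ratio) = 4.3620 + 0.2308 = 4.5928


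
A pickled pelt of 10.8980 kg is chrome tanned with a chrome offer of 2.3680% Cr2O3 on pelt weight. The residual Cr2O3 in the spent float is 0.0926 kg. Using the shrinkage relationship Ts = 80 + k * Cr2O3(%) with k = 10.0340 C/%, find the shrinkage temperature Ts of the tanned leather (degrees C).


Offered = pelt * offer_pct / 100 = 10.8980 * 2.3680 / 100 = 0.2581 kg
Uptake = offered - residual = 0.2581 - 0.0926 = 0.1655 kg
Cr2O3% on pelt = uptake / pelt * 100 = 0.1655 / 10.8980 * 100 = 1.5183 %
Ts = 80 + k * Cr2O3% = 80 + 10.0340 * 1.5183 = 95.2347 C


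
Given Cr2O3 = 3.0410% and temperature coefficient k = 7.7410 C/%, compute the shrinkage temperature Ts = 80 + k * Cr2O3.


Formula: Ts = 80 + k * Cr2O3
Substituting: Ts = 80 + 7.7410 * 3.0410
Result: 103.5404 C


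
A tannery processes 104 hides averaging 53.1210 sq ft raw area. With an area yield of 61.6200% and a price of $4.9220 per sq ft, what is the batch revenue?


Raw_total = N * avg_area = 104 * 53.1210 = 5524.5840 sq ft
Finished = Raw_total * yield / 100 = 5524.5840 * 61.6200 / 100 = 3404.2487 sq ft
Value = Finished * price = 3404.2487 * 4.9220 = 16755.7119 $


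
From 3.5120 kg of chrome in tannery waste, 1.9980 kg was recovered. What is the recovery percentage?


Formula: Recovery = recovered / input * 100
Substituting: Recovery = 1.9980 / 3.5120 * 100
Result: 56.8907 %


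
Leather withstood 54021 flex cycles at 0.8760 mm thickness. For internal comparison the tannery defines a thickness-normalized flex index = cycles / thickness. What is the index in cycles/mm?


Formula: Index = cycles / thickness
Substituting: Index = 54021 / 0.8760
Result: 61667.8082 cycles/mm


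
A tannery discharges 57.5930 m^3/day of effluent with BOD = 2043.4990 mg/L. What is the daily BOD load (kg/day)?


Formula: BOD_load = volume * conc / 1000
Substituting: BOD_load = 57.5930 * 2043.4990 / 1000
Result: 117.6912 kg/day


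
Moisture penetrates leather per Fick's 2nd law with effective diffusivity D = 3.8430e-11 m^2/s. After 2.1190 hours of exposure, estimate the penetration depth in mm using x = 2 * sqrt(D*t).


t = 2.1190 hr * 3600 = 7628.4000 s
D * t = 3.8430e-11 * 7628.4000 = 2.9316e-07
x = 2 * sqrt(D*t) = 2 * sqrt(2.9316e-07) = 0.00108288 m = 1.0829 mm


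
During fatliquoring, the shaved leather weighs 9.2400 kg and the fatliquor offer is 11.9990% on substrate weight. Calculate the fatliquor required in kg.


Formula: Fat = substrate * pct / 100
Substituting: Fat = 9.2400 * 11.9990 / 100
Result: 1.1087 kg


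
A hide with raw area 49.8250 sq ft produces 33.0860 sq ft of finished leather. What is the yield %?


Formula: Yield = finished / raw * 100
Substituting: Yield = 33.0860 / 49.8250 * 100
Result: 66.4044 %


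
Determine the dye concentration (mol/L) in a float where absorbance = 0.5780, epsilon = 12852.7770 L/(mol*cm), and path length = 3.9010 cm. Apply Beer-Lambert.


Formula: c = A / (epsilon * l)
Substituting: c = 0.5780 / (12852.7770 * 3.9010)
Result: 1.1528e-05 mol/L


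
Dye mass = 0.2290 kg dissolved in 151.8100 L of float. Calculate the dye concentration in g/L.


Formula: Conc = dye_mass(kg) / volume(L) * 1000
Substituting: Conc = 0.2290 / 151.8100 * 1000
Result: 1.5085 g/L


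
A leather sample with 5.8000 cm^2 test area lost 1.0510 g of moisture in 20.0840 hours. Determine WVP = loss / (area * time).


Formula: WVP = loss / (area * time)
Substituting: WVP = 1.0510 / (5.8000 * 20.0840)
Result: 0.00902245 g/(cm^2*hr)


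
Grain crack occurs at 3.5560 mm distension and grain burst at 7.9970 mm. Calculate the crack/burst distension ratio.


Formula: Ratio = crack / burst
Substituting: Ratio = 3.5560 / 7.9970
Result: 0.4447


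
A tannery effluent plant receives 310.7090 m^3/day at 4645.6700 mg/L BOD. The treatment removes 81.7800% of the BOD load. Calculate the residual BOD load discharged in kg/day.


Load_in = volume * conc / 1000 = 310.7090 * 4645.6700 / 1000 = 1443.4515 kg/day
Removed = Load_in * eff / 100 = 1443.4515 * 81.7800 / 100 = 1180.4546 kg/day
Load_out = Load_in - Removed = 1443.4515 - 1180.4546 = 262.9969 kg/day


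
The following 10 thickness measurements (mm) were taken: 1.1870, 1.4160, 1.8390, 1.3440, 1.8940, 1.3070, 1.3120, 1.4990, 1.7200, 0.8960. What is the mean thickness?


Formula: Average = sum / n
Substituting: Average = 14.4140 / 10
Result: 1.4414 mm


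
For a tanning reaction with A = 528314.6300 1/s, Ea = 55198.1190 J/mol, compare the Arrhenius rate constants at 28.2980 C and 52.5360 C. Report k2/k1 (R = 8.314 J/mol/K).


T1 = 28.2980 + 273.15 = 301.4480 K; T2 = 52.5360 + 273.15 = 325.6860 K
k1 = A * exp(-Ea/(R*T1)) = 528314.6300 * exp(-55198.1190/(8.314*301.4480)) = 1.4384e-04 1/s
k2 = A * exp(-Ea/(R*T2)) = 528314.6300 * exp(-55198.1190/(8.314*325.6860)) = 7.4081e-04 1/s
k2/k1 = 7.4081e-04 / 1.4384e-04 = 5.1504


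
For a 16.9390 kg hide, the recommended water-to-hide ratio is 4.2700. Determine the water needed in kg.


Formula: Water = hide_weight * ratio
Substituting: Water = 16.9390 * 4.2700
Result: 72.3295 kg


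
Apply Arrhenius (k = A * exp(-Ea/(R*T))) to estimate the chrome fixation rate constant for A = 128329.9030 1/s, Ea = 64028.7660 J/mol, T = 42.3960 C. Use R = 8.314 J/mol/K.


T_K = T_C + 273.15 = 42.3960 + 273.15 = 315.5460 K
exponent = -Ea / (R * T_K) = -64028.7660 / (8.314 * 315.5460) = -24.4063
k = A * exp(exponent) = 128329.9030 * exp(-24.4063) = 3.2270e-06 1/s


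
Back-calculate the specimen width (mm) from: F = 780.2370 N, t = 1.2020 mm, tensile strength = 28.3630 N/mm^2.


Formula: w = F / (TS * t)
Substituting: w = 780.2370 / (28.3630 * 1.2020)
Result: 22.8860 mm


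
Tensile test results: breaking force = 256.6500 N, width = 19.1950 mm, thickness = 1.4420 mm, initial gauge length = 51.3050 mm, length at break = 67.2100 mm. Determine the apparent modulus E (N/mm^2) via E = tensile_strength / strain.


TS = F / (w * t) = 256.6500 / (19.1950 * 1.4420) = 9.2723 N/mm^2
strain = (Lf - L0) / L0 = (67.2100 - 51.3050) / 51.3050 = 0.3100
E = TS / strain = 9.2723 / 0.3100 = 29.9098 N/mm^2


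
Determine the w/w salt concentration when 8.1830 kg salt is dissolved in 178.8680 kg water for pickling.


Formula: Conc = salt / (water + salt) * 100
Substituting: Conc = 8.1830 / (178.8680 + 8.1830) * 100
Result: 4.3747 %


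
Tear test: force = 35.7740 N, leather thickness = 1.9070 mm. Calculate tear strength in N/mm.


Formula: Tear strength = force / thickness
Substituting: Tear strength = 35.7740 / 1.9070
Result: 18.7593 N/mm


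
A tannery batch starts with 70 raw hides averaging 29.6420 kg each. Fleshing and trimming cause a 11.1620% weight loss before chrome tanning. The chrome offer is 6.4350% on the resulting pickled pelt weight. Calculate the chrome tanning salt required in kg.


Total_raw = N * avg_wt = 70 * 29.6420 = 2074.9400 kg
Substrate = Total_raw * (1 - loss/100) = 2074.9400 * (1 - 11.1620/100) = 1843.3352 kg
Chrome = Substrate * pct / 100 = 1843.3352 * 6.4350 / 100 = 118.6186 kg


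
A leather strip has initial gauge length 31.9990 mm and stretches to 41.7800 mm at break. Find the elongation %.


Formula: Elongation = (Lf - L0) / L0 * 100
Substituting: Elongation = (41.7800 - 31.9990) / 31.9990 * 100
Result: 30.5666 %


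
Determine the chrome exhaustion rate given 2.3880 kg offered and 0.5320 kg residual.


Formula: Uptake = (offered - residual) / offered * 100
Substituting: Uptake = (2.3880 - 0.5320) / 2.3880 * 100
Result: 77.7219 %


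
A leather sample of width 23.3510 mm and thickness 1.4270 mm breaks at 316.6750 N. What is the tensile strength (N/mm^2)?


Formula: TS = force / (width * thickness)
Substituting: TS = 316.6750 / (23.3510 * 1.4270)
Result: 9.5035 N/mm^2


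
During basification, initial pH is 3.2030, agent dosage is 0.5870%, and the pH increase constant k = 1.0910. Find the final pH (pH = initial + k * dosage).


Formula: pH_final = pH_initial + k * base_pct
Substituting: pH_final = 3.2030 + 1.0910 * 0.5870
Result: 3.8434


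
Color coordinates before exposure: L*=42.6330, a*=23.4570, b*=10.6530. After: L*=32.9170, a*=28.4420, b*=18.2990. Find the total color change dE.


dL = -9.7160, da = 4.9850, db = 7.6460
dE = sqrt((-9.7160)^2 + 4.9850^2 + 7.6460^2) = 13.3309


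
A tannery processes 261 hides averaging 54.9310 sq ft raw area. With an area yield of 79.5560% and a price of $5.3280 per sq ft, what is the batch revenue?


Raw_total = N * avg_area = 261 * 54.9310 = 14336.9910 sq ft
Finished = Raw_total * yield / 100 = 14336.9910 * 79.5560 / 100 = 11405.9366 sq ft
Value = Finished * price = 11405.9366 * 5.3280 = 60770.8300 $


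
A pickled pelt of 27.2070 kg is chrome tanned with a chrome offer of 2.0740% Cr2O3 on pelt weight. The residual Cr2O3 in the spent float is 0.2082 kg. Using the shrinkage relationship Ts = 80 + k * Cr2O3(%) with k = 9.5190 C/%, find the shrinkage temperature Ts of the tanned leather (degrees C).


Offered = pelt * offer_pct / 100 = 27.2070 * 2.0740 / 100 = 0.5643 kg
Uptake = offered - residual = 0.5643 - 0.2082 = 0.3561 kg
Cr2O3% on pelt = uptake / pelt * 100 = 0.3561 / 27.2070 * 100 = 1.3088 %
Ts = 80 + k * Cr2O3% = 80 + 9.5190 * 1.3088 = 92.4580 C


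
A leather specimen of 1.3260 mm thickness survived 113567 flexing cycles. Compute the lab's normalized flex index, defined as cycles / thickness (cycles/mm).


Formula: Index = cycles / thickness
Substituting: Index = 113567 / 1.3260
Result: 85646.3047 cycles/mm


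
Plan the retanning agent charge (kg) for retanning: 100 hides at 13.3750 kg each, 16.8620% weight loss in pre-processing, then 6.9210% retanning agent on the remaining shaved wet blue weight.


Total_raw = N * avg_wt = 100 * 13.3750 = 1337.5000 kg
Substrate = Total_raw * (1 - loss/100) = 1337.5000 * (1 - 16.8620/100) = 1111.9707 kg
Retan = Substrate * pct / 100 = 1111.9707 * 6.9210 / 100 = 76.9595 kg


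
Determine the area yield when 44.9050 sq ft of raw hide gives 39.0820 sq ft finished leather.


Formula: Yield = finished / raw * 100
Substituting: Yield = 39.0820 / 44.9050 * 100
Result: 87.0326 %


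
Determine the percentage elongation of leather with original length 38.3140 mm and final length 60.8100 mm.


Formula: Elongation = (Lf - L0) / L0 * 100
Substituting: Elongation = (60.8100 - 38.3140) / 38.3140 * 100
Result: 58.7148 %


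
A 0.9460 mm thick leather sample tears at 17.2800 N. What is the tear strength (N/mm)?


Formula: Tear strength = force / thickness
Substituting: Tear strength = 17.2800 / 0.9460
Result: 18.2664 N/mm


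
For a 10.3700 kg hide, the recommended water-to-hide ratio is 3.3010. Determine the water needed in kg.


Formula: Water = hide_weight * ratio
Substituting: Water = 10.3700 * 3.3010
Result: 34.2314 kg


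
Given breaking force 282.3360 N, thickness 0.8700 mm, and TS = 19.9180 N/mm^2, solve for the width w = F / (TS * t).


Formula: w = F / (TS * t)
Substituting: w = 282.3360 / (19.9180 * 0.8700)
Result: 16.2930 mm


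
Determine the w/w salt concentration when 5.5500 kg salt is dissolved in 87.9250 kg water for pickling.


Formula: Conc = salt / (water + salt) * 100
Substituting: Conc = 5.5500 / (87.9250 + 5.5500) * 100
Result: 5.9374 %


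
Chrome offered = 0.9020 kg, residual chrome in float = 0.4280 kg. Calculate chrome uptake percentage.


Formula: Uptake = (offered - residual) / offered * 100
Substituting: Uptake = (0.9020 - 0.4280) / 0.9020 * 100
Result: 52.5499 %


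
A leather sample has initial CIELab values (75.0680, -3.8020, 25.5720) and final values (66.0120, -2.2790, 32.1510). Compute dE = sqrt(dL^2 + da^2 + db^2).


dL = -9.0560, da = 1.5230, db = 6.5790
dE = sqrt((-9.0560)^2 + 1.5230^2 + 6.5790^2) = 11.2966


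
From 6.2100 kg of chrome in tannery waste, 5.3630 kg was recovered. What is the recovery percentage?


Formula: Recovery = recovered / input * 100
Substituting: Recovery = 5.3630 / 6.2100 * 100
Result: 86.3607 %


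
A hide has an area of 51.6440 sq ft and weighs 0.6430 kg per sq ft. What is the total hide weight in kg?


Formula: Weight = area * weight_per_sqft
Substituting: Weight = 51.6440 * 0.6430
Result: 33.2071 kg


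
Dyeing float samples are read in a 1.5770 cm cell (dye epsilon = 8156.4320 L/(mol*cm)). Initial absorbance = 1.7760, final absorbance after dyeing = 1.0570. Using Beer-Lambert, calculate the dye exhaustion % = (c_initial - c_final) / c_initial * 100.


c_initial = A_i / (epsilon * l) = 1.7760 / (8156.4320 * 1.5770) = 1.3807e-04 mol/L
c_final = A_f / (epsilon * l) = 1.0570 / (8156.4320 * 1.5770) = 8.2176e-05 mol/L
Exhaustion = (c_initial - c_final) / c_initial * 100 = (1.3807e-04 - 8.2176e-05) / 1.3807e-04 * 100 = 40.4842 %
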